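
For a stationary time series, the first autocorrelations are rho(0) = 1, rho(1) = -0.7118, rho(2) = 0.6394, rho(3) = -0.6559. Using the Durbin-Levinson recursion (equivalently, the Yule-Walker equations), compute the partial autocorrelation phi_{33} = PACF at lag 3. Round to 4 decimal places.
\phi_{33} = -0.2878

The PACF at lag k is phi_{kk}, the last component of the solution
to the Yule-Walker system G_k phi = r_k where
  (G_k)_{ij} = rho(|i - j|), (r_k)_i = rho(i), i,j = 1..k.
Equivalently, Durbin-Levinson gives phi_{kk} iteratively:
  phi_{11} = rho(1)
  phi_{kk} = [rho(k) - sum_{j=1..k-1} phi_{k-1,j} rho(k-j)]
            / [1 - sum_{j=1..k-1} phi_{k-1,j} rho(j)],
  phi_{k,j} = phi_{k-1,j} - phi_{kk} phi_{k-1,k-j},  j = 1..k-1.
Step k = 1:
  phi_11 = rho(1) = -0.7118.
Step k = 2:
  phi_22 = [rho(2) - phi_11 rho(1)] / [1 - phi_11 rho(1)] = [0.6394 - (-0.7118)(-0.7118)] / [1 - (-0.7118)(-0.7118)]
         = 0.13274076 / 0.49334076 = 0.269065.
  Update: phi_21 = phi_11 - phi_22 phi_11 = -0.7118 - (0.269065)(-0.7118) = -0.520279.
Step k = 3:
  phi_33 = [rho(3) - phi_21 rho(2) - phi_22 rho(1)] / [1 - phi_21 rho(1) - phi_22 rho(2)]
    numerator   = -0.6559 - (-0.520279)(0.6394) - (0.269065)(-0.7118) = -0.13171278
    denominator = 1 - (-0.520279)(-0.7118) - (0.269065)(0.6394) = 0.45762486
  phi_33 = -0.13171278 / 0.45762486 = -0.2878.
Therefore phi_{33} = -0.2878.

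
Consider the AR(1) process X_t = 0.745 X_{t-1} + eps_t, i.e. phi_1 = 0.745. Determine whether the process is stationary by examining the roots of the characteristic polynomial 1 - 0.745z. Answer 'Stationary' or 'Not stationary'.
\text{Stationary}

The AR(p) characteristic polynomial is P(z) = 1 - 0.745z.
Stationarity requires all roots to lie outside the unit circle, i.e. |z| > 1 for every root.
This is linear in z: 1 + (-0.745) z = 0  =>  z = -1/(-0.745) = 1.342282,  |z| = 1.342282.
Moduli of all roots: 1.3423.
All moduli strictly greater than 1? Yes.
Verdict: Stationary.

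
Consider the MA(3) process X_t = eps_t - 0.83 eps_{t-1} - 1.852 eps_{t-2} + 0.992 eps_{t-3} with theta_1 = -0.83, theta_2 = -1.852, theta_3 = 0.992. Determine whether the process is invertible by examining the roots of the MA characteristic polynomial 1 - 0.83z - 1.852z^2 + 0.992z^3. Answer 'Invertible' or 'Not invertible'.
\text{Not invertible}

The MA(q) characteristic polynomial is P(z) = 1 - 0.83z - 1.852z^2 + 0.992z^3.
Invertibility requires all roots to lie outside the unit circle, i.e. |z| > 1 for every root.
Degree 3: look for a simple real root z0 first, then factor out (1 - z/z0) and solve the remaining quadratic.
Testing z0 = 0.625: P(0.625) = 1 + (-0.83)(0.625) + (-1.852)(0.625)^2 + (0.992)(0.625)^3
  = 1 + (-0.51875) + (-0.723438) + (0.242188) = 0.  So z_0 = 0.625 is a root, |z_0| = 0.625.
Divide out the factor (1 - 1.6 z) = (1 - z/z0) (since 1/z0 = 1.6):
  P(z) = (1 - 1.6 z)(1 + (0.77) z + (-0.62) z^2)
  [check: z-coef 0.77 - (1.6) = -0.83; z^2-coef -0.62 - (1.6)(0.77) = -1.852; z^3-coef -(1.6)(-0.62) = 0.992.]
Remaining roots from the quadratic factor 1 + (0.77) z + (-0.62) z^2:
  Set 1 + (0.77) z + (-0.62) z^2 = 0, i.e. a z^2 + b z + c = 0 with a = -0.62, b = 0.77, c = 1.
  Discriminant D = b^2 - 4ac = (0.77)^2 - 4*(-0.62)*1 = 0.5929 - (-2.48) = 3.0729.
  D >= 0, so the roots are real: z = (-b +/- sqrt(D)) / (2a) = (-0.77 +/- 1.752969) / (-1.24).
    z_1 = (-0.77 + 1.752969) / (-1.24) = -0.7927,   |z_1| = 0.7927.
    z_2 = (-0.77 - 1.752969) / (-1.24) = 2.0347,   |z_2| = 2.0347.
Moduli of all roots: 0.6250, 0.7927, 2.0347.
All moduli strictly greater than 1? No.
Verdict: Not invertible.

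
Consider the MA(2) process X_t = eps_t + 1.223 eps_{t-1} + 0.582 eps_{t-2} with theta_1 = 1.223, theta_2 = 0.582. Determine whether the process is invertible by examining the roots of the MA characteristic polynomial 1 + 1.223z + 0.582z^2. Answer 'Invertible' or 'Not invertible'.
\text{Invertible}

The MA(q) characteristic polynomial is P(z) = 1 + 1.223z + 0.582z^2.
Invertibility requires all roots to lie outside the unit circle, i.e. |z| > 1 for every root.
Set 1 + (1.223) z + (0.582) z^2 = 0, i.e. a z^2 + b z + c = 0 with a = 0.582, b = 1.223, c = 1.
Discriminant D = b^2 - 4ac = (1.223)^2 - 4*(0.582)*1 = 1.495729 - (2.328) = -0.832271.
D < 0, so the roots are the complex-conjugate pair z = (-b +/- i sqrt(-D)) / (2a) = -1.0507 +/- 0.7838i.
For a conjugate pair |z|^2 = z * conj(z) = (product of roots) = c/a = 1/(0.582) = 1.718213, so |z| = sqrt(1.718213) = 1.3108 for both roots.
Moduli of all roots: 1.3108, 1.3108.
All moduli strictly greater than 1? Yes.
Verdict: Invertible.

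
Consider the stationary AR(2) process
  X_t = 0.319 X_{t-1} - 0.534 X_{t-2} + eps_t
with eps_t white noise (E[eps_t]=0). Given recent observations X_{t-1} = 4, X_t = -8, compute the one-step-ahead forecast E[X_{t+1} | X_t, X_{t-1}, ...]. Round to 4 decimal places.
E[X_{t+1} \mid \mathcal F_t] = -4.6880

For an AR(p) model X_t = c + sum_i phi_i X_{t-i} + eps_t, the
one-step-ahead conditional mean is
  E[X_{t+1} | X_t, ...] = c + sum_i phi_i X_{t+1-i}.
Substitute known values:
  E[X_{t+1} | ...] = (0.319) * (-8) + (-0.534) * (4)
                   = -4.6880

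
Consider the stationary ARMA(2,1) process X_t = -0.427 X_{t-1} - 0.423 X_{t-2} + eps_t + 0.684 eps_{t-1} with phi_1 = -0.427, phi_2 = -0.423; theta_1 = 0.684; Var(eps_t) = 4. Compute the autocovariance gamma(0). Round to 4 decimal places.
\gamma(0) = 5.6608

Multiply the model equation by X_{t-k} and take expectations. With theta_0 = psi_0 = 1 and psi_j the MA(infinity) weights, this gives
  gamma(k) - sum_i phi_i gamma(k-i) = c_k,
  c_k = sigma^2 * sum_{j=k..q} theta_j psi_{j-k}   (c_k = 0 for k > q),
using gamma(-m) = gamma(m).
psi-weights needed (psi_j = theta_j + sum_i phi_i psi_{j-i}):
  psi_1 = theta_1 + phi_1 = 0.684 + (-0.427) = 0.257
Right-hand sides:
  c_0 = sigma^2 (1 + theta_1 psi_1) = 4 * (1 + (0.684)(0.257)) = 4 * 1.175788 = 4.703152
  c_1 = sigma^2 theta_1 = 4 * (0.684) = 2.736
  c_2 = 0
Equations for k = 0, 1, 2 (AR order 2, c_2 = 0):
  (E0) gamma(0) = phi_1 gamma(1) + phi_2 gamma(2) + c_0
  (E1) gamma(1) = phi_1 gamma(0) + phi_2 gamma(1) + c_1
  (E2) gamma(2) = phi_1 gamma(1) + phi_2 gamma(0)
From (E1): gamma(1) = A gamma(0) + B with
  A = phi_1 / (1 - phi_2) = -0.427 / 1.423 = -0.30007,   B = c_1 / (1 - phi_2) = 2.736 / 1.423 = 1.922699.
Insert (E2) into (E0): gamma(0) (1 - phi_2^2) = phi_1 (1 + phi_2) gamma(1) + c_0.
  phi_1 (1 + phi_2) = (-0.427)(0.577) = -0.246379,   1 - phi_2^2 = 0.821071.
Replace gamma(1) by A gamma(0) + B and collect gamma(0):
  gamma(0) [0.821071 - (-0.246379)(-0.30007)] = (-0.246379)(1.922699) + 4.703152
  gamma(0) * 0.74714 = 4.229439
  gamma(0) = 4.229439 / 0.74714 = 5.660839.
Therefore gamma(0) = 5.6608 (to 4 decimal places).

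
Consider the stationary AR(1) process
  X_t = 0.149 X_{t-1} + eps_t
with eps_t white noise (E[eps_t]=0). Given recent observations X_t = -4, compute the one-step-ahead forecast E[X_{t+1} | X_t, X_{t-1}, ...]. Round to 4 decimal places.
E[X_{t+1} \mid \mathcal F_t] = -0.5960

For an AR(p) model X_t = c + sum_i phi_i X_{t-i} + eps_t, the
one-step-ahead conditional mean is
  E[X_{t+1} | X_t, ...] = c + sum_i phi_i X_{t+1-i}.
Substitute known values:
  E[X_{t+1} | ...] = (0.149) * (-4)
                   = -0.5960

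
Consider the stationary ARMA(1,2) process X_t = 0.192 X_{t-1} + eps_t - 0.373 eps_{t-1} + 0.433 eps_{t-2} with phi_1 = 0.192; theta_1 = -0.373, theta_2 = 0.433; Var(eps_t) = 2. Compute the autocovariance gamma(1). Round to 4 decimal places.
\gamma(1) = -0.4429

Multiply the model equation by X_{t-k} and take expectations. With theta_0 = psi_0 = 1 and psi_j the MA(infinity) weights, this gives
  gamma(k) - sum_i phi_i gamma(k-i) = c_k,
  c_k = sigma^2 * sum_{j=k..q} theta_j psi_{j-k}   (c_k = 0 for k > q),
using gamma(-m) = gamma(m).
psi-weights needed (psi_j = theta_j + sum_i phi_i psi_{j-i}):
  psi_1 = theta_1 + phi_1 = -0.373 + (0.192) = -0.181
  psi_2 = theta_2 + phi_1 psi_1 = 0.433 + (0.192)(-0.181) = 0.398248
Right-hand sides:
  c_0 = sigma^2 (1 + theta_1 psi_1 + theta_2 psi_2) = 2 * (1 + (-0.373)(-0.181) + (0.433)(0.398248)) = 2 * 1.239954 = 2.479909
  c_1 = sigma^2 (theta_1 + theta_2 psi_1) = 2 * (-0.373 + (0.433)(-0.181)) = -0.902746
  c_2 = sigma^2 theta_2 = 2 * (0.433) = 0.866
Equations for k = 0 and k = 1 (AR order 1):
  gamma(0) = phi_1 gamma(1) + c_0
  gamma(1) = phi_1 gamma(0) + c_1
Substituting the second into the first: gamma(0) (1 - phi_1^2) = c_0 + phi_1 c_1, so
  gamma(0) = (c_0 + phi_1 c_1) / (1 - phi_1^2) = (2.479909 + (0.192)(-0.902746)) / (1 - (0.192)^2) = 2.306582 / 0.963136 = 2.394866.
  gamma(1) = phi_1 gamma(0) + c_1 = (0.192)(2.394866) + (-0.902746) = -0.442932.
Therefore gamma(1) = -0.4429 (to 4 decimal places).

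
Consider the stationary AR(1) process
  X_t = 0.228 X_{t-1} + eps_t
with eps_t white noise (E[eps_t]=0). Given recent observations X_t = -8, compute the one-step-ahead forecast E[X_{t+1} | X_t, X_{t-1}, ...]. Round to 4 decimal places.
E[X_{t+1} \mid \mathcal F_t] = -1.8240

For an AR(p) model X_t = c + sum_i phi_i X_{t-i} + eps_t, the
one-step-ahead conditional mean is
  E[X_{t+1} | X_t, ...] = c + sum_i phi_i X_{t+1-i}.
Substitute known values:
  E[X_{t+1} | ...] = (0.228) * (-8)
                   = -1.8240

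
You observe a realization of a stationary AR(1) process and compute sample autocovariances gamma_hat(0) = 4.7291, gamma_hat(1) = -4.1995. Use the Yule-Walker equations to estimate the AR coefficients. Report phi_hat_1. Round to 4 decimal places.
\hat\phi_{1} = -0.8880

The Yule-Walker equations for an AR(p) process read, in matrix form,
  Gamma_p phi = r_p,   with   (Gamma_p)_{ij} = gamma(|i - j|),
                       (r_p)_i = gamma(i),   i,j = 1..p.
Substitute the sample gammas (Toeplitz matrix and right-hand side of size 1):
  Gamma_p = [[4.7291]]
  r_p     = [-4.1995]
With p = 1 this is the single equation gamma(0) phi_1 = gamma(1):
  phi_hat_1 = gamma(1) / gamma(0) = -4.1995 / 4.7291 = -0.8880.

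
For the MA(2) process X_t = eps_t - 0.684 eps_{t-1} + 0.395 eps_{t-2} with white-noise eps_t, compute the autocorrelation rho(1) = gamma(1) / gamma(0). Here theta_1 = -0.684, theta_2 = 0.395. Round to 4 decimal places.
\rho(1) = -0.5876

For an MA(q) process with theta_0 = 1, the autocovariance is
  gamma(k) = sigma^2 * sum_{i=0..q-k} theta_i * theta_{i+k},
and rho(k) = gamma(k) / gamma(0). Sigma^2 cancels.
  numerator   = (1)*(-0.684) + (-0.684)*(0.395) = -0.95418.
  denominator = (1)^2 + (-0.684)^2 + (0.395)^2 = 1.623881.
  rho(1) = -0.95418 / 1.623881 = -0.5876.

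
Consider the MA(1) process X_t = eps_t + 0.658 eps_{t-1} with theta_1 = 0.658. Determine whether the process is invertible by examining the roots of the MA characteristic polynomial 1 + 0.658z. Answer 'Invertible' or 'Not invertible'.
\text{Invertible}

The MA(q) characteristic polynomial is P(z) = 1 + 0.658z.
Invertibility requires all roots to lie outside the unit circle, i.e. |z| > 1 for every root.
This is linear in z: 1 + (0.658) z = 0  =>  z = -1/(0.658) = -1.519757,  |z| = 1.519757.
Moduli of all roots: 1.5198.
All moduli strictly greater than 1? Yes.
Verdict: Invertible.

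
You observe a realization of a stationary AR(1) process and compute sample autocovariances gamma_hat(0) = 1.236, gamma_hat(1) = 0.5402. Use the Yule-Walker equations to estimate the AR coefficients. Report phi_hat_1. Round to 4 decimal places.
\hat\phi_{1} = 0.4371

The Yule-Walker equations for an AR(p) process read, in matrix form,
  Gamma_p phi = r_p,   with   (Gamma_p)_{ij} = gamma(|i - j|),
                       (r_p)_i = gamma(i),   i,j = 1..p.
Substitute the sample gammas (Toeplitz matrix and right-hand side of size 1):
  Gamma_p = [[1.236]]
  r_p     = [0.5402]
With p = 1 this is the single equation gamma(0) phi_1 = gamma(1):
  phi_hat_1 = gamma(1) / gamma(0) = 0.5402 / 1.236 = 0.4371.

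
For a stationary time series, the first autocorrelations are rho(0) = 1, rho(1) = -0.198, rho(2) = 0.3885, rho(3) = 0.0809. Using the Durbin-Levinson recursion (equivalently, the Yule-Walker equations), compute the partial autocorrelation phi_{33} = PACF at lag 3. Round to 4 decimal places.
\phi_{33} = 0.2421

The PACF at lag k is phi_{kk}, the last component of the solution
to the Yule-Walker system G_k phi = r_k where
  (G_k)_{ij} = rho(|i - j|), (r_k)_i = rho(i), i,j = 1..k.
Equivalently, Durbin-Levinson gives phi_{kk} iteratively:
  phi_{11} = rho(1)
  phi_{kk} = [rho(k) - sum_{j=1..k-1} phi_{k-1,j} rho(k-j)]
            / [1 - sum_{j=1..k-1} phi_{k-1,j} rho(j)],
  phi_{k,j} = phi_{k-1,j} - phi_{kk} phi_{k-1,k-j},  j = 1..k-1.
Step k = 1:
  phi_11 = rho(1) = -0.198.
Step k = 2:
  phi_22 = [rho(2) - phi_11 rho(1)] / [1 - phi_11 rho(1)] = [0.3885 - (-0.198)(-0.198)] / [1 - (-0.198)(-0.198)]
         = 0.349296 / 0.960796 = 0.363549.
  Update: phi_21 = phi_11 - phi_22 phi_11 = -0.198 - (0.363549)(-0.198) = -0.126017.
Step k = 3:
  phi_33 = [rho(3) - phi_21 rho(2) - phi_22 rho(1)] / [1 - phi_21 rho(1) - phi_22 rho(2)]
    numerator   = 0.0809 - (-0.126017)(0.3885) - (0.363549)(-0.198) = 0.20184037
    denominator = 1 - (-0.126017)(-0.198) - (0.363549)(0.3885) = 0.83380994
  phi_33 = 0.20184037 / 0.83380994 = 0.2421.
Therefore phi_{33} = 0.2421.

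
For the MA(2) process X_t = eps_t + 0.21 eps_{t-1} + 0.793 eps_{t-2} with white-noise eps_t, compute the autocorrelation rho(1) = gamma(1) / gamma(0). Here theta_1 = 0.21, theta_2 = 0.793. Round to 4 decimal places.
\rho(1) = 0.2251

For an MA(q) process with theta_0 = 1, the autocovariance is
  gamma(k) = sigma^2 * sum_{i=0..q-k} theta_i * theta_{i+k},
and rho(k) = gamma(k) / gamma(0). Sigma^2 cancels.
  numerator   = (1)*(0.21) + (0.21)*(0.793) = 0.37653.
  denominator = (1)^2 + (0.21)^2 + (0.793)^2 = 1.672949.
  rho(1) = 0.37653 / 1.672949 = 0.2251.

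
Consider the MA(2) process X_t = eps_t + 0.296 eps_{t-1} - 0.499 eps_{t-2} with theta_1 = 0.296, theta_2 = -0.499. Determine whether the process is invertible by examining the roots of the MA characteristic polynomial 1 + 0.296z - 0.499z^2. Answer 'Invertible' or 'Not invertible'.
\text{Invertible}

The MA(q) characteristic polynomial is P(z) = 1 + 0.296z - 0.499z^2.
Invertibility requires all roots to lie outside the unit circle, i.e. |z| > 1 for every root.
Set 1 + (0.296) z + (-0.499) z^2 = 0, i.e. a z^2 + b z + c = 0 with a = -0.499, b = 0.296, c = 1.
Discriminant D = b^2 - 4ac = (0.296)^2 - 4*(-0.499)*1 = 0.087616 - (-1.996) = 2.083616.
D >= 0, so the roots are real: z = (-b +/- sqrt(D)) / (2a) = (-0.296 +/- 1.443474) / (-0.998).
  z_1 = (-0.296 + 1.443474) / (-0.998) = -1.1498,   |z_1| = 1.1498.
  z_2 = (-0.296 - 1.443474) / (-0.998) = 1.743,   |z_2| = 1.743.
Moduli of all roots: 1.1498, 1.7430.
All moduli strictly greater than 1? Yes.
Verdict: Invertible.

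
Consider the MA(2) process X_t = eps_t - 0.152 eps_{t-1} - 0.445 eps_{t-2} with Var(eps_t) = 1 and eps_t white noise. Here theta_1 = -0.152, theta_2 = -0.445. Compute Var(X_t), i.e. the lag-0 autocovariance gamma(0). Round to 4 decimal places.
\gamma(0) = 1.2211

For an MA(q) process X_t = eps_t + sum_i theta_i eps_{t-i} with
Var(eps_t) = sigma^2, the variance is
  gamma(0) = sigma^2 * (1 + sum_i theta_i^2).
  sum_i theta_i^2 = (-0.152)^2 + (-0.445)^2 = 0.023104 + 0.198025 = 0.221129.
  gamma(0) = 1 * (1 + 0.221129) = 1 * 1.221129 = 1.221129, which rounds to 1.2211.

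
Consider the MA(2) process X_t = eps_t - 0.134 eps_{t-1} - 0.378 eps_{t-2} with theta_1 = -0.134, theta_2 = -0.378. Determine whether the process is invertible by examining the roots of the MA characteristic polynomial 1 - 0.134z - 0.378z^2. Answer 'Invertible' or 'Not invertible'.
\text{Invertible}

The MA(q) characteristic polynomial is P(z) = 1 - 0.134z - 0.378z^2.
Invertibility requires all roots to lie outside the unit circle, i.e. |z| > 1 for every root.
Set 1 + (-0.134) z + (-0.378) z^2 = 0, i.e. a z^2 + b z + c = 0 with a = -0.378, b = -0.134, c = 1.
Discriminant D = b^2 - 4ac = (-0.134)^2 - 4*(-0.378)*1 = 0.017956 - (-1.512) = 1.529956.
D >= 0, so the roots are real: z = (-b +/- sqrt(D)) / (2a) = (0.134 +/- 1.236914) / (-0.756).
  z_1 = (0.134 + 1.236914) / (-0.756) = -1.8134,   |z_1| = 1.8134.
  z_2 = (0.134 - 1.236914) / (-0.756) = 1.4589,   |z_2| = 1.4589.
Moduli of all roots: 1.8134, 1.4589.
All moduli strictly greater than 1? Yes.
Verdict: Invertible.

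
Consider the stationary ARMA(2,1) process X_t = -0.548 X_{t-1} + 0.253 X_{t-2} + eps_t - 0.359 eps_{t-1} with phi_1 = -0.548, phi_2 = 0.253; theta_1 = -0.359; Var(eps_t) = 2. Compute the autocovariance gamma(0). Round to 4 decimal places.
\gamma(0) = 7.6601

Multiply the model equation by X_{t-k} and take expectations. With theta_0 = psi_0 = 1 and psi_j the MA(infinity) weights, this gives
  gamma(k) - sum_i phi_i gamma(k-i) = c_k,
  c_k = sigma^2 * sum_{j=k..q} theta_j psi_{j-k}   (c_k = 0 for k > q),
using gamma(-m) = gamma(m).
psi-weights needed (psi_j = theta_j + sum_i phi_i psi_{j-i}):
  psi_1 = theta_1 + phi_1 = -0.359 + (-0.548) = -0.907
Right-hand sides:
  c_0 = sigma^2 (1 + theta_1 psi_1) = 2 * (1 + (-0.359)(-0.907)) = 2 * 1.325613 = 2.651226
  c_1 = sigma^2 theta_1 = 2 * (-0.359) = -0.718
  c_2 = 0
Equations for k = 0, 1, 2 (AR order 2, c_2 = 0):
  (E0) gamma(0) = phi_1 gamma(1) + phi_2 gamma(2) + c_0
  (E1) gamma(1) = phi_1 gamma(0) + phi_2 gamma(1) + c_1
  (E2) gamma(2) = phi_1 gamma(1) + phi_2 gamma(0)
From (E1): gamma(1) = A gamma(0) + B with
  A = phi_1 / (1 - phi_2) = -0.548 / 0.747 = -0.733601,   B = c_1 / (1 - phi_2) = -0.718 / 0.747 = -0.961178.
Insert (E2) into (E0): gamma(0) (1 - phi_2^2) = phi_1 (1 + phi_2) gamma(1) + c_0.
  phi_1 (1 + phi_2) = (-0.548)(1.253) = -0.686644,   1 - phi_2^2 = 0.935991.
Replace gamma(1) by A gamma(0) + B and collect gamma(0):
  gamma(0) [0.935991 - (-0.686644)(-0.733601)] = (-0.686644)(-0.961178) + 2.651226
  gamma(0) * 0.432268 = 3.311213
  gamma(0) = 3.311213 / 0.432268 = 7.660089.
Therefore gamma(0) = 7.6601 (to 4 decimal places).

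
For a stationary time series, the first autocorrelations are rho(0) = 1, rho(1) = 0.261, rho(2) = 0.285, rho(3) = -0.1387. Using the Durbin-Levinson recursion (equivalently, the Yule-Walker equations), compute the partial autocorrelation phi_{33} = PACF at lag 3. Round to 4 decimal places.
\phi_{33} = -0.2910

The PACF at lag k is phi_{kk}, the last component of the solution
to the Yule-Walker system G_k phi = r_k where
  (G_k)_{ij} = rho(|i - j|), (r_k)_i = rho(i), i,j = 1..k.
Equivalently, Durbin-Levinson gives phi_{kk} iteratively:
  phi_{11} = rho(1)
  phi_{kk} = [rho(k) - sum_{j=1..k-1} phi_{k-1,j} rho(k-j)]
            / [1 - sum_{j=1..k-1} phi_{k-1,j} rho(j)],
  phi_{k,j} = phi_{k-1,j} - phi_{kk} phi_{k-1,k-j},  j = 1..k-1.
Step k = 1:
  phi_11 = rho(1) = 0.261.
Step k = 2:
  phi_22 = [rho(2) - phi_11 rho(1)] / [1 - phi_11 rho(1)] = [0.285 - (0.261)(0.261)] / [1 - (0.261)(0.261)]
         = 0.216879 / 0.931879 = 0.232733.
  Update: phi_21 = phi_11 - phi_22 phi_11 = 0.261 - (0.232733)(0.261) = 0.200257.
Step k = 3:
  phi_33 = [rho(3) - phi_21 rho(2) - phi_22 rho(1)] / [1 - phi_21 rho(1) - phi_22 rho(2)]
    numerator   = -0.1387 - (0.200257)(0.285) - (0.232733)(0.261) = -0.25651647
    denominator = 1 - (0.200257)(0.261) - (0.232733)(0.285) = 0.8814041
  phi_33 = -0.25651647 / 0.8814041 = -0.291.
Therefore phi_{33} = -0.2910.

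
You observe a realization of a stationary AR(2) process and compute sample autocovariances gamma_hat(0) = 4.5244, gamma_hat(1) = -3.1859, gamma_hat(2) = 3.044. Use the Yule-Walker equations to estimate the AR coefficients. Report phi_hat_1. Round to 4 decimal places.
\hat\phi_{1} = -0.4570

The Yule-Walker equations for an AR(p) process read, in matrix form,
  Gamma_p phi = r_p,   with   (Gamma_p)_{ij} = gamma(|i - j|),
                       (r_p)_i = gamma(i),   i,j = 1..p.
Substitute the sample gammas (Toeplitz matrix and right-hand side of size 2):
  Gamma_p = [[4.5244, -3.1859], [-3.1859, 4.5244]]
  r_p     = [-3.1859, 3.044]
Written out:
  4.5244 phi_1 - 3.1859 phi_2 = -3.1859
  -3.1859 phi_1 + 4.5244 phi_2 = 3.044
Solve by Cramer's rule:
  det = gamma(0)^2 - gamma(1)^2 = (4.5244)^2 - (-3.1859)^2 = 20.47019536 - 10.14995881 = 10.32023655
  phi_hat_1 = [gamma(1) gamma(0) - gamma(1) gamma(2)] / det = [(-3.1859)(4.5244) - (-3.1859)(3.044)] / 10.32023655 = -4.71640636 / 10.32023655 = -0.457
  phi_hat_2 = [gamma(0) gamma(2) - gamma(1)^2] / det = [(4.5244)(3.044) - (-3.1859)^2] / 10.32023655 = 3.62231479 / 10.32023655 = 0.351
So phi_hat = [-0.4570, 0.3510].
Therefore phi_hat_1 = -0.4570.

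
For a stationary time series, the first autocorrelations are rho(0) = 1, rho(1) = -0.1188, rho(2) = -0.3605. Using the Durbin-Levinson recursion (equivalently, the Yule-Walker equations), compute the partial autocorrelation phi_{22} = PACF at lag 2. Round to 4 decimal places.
\phi_{22} = -0.3800

The PACF at lag k is phi_{kk}, the last component of the solution
to the Yule-Walker system G_k phi = r_k where
  (G_k)_{ij} = rho(|i - j|), (r_k)_i = rho(i), i,j = 1..k.
Equivalently, Durbin-Levinson gives phi_{kk} iteratively:
  phi_{11} = rho(1)
  phi_{kk} = [rho(k) - sum_{j=1..k-1} phi_{k-1,j} rho(k-j)]
            / [1 - sum_{j=1..k-1} phi_{k-1,j} rho(j)],
  phi_{k,j} = phi_{k-1,j} - phi_{kk} phi_{k-1,k-j},  j = 1..k-1.
Step k = 1:
  phi_11 = rho(1) = -0.1188.
Step k = 2:
  phi_22 = [rho(2) - phi_11 rho(1)] / [1 - phi_11 rho(1)] = [-0.3605 - (-0.1188)(-0.1188)] / [1 - (-0.1188)(-0.1188)]
         = -0.37461344 / 0.98588656 = -0.38.
Therefore phi_{22} = -0.3800.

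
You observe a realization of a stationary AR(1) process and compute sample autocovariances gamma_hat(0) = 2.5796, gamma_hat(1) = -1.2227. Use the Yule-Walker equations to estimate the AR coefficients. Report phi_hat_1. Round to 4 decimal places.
\hat\phi_{1} = -0.4740

The Yule-Walker equations for an AR(p) process read, in matrix form,
  Gamma_p phi = r_p,   with   (Gamma_p)_{ij} = gamma(|i - j|),
                       (r_p)_i = gamma(i),   i,j = 1..p.
Substitute the sample gammas (Toeplitz matrix and right-hand side of size 1):
  Gamma_p = [[2.5796]]
  r_p     = [-1.2227]
With p = 1 this is the single equation gamma(0) phi_1 = gamma(1):
  phi_hat_1 = gamma(1) / gamma(0) = -1.2227 / 2.5796 = -0.4740.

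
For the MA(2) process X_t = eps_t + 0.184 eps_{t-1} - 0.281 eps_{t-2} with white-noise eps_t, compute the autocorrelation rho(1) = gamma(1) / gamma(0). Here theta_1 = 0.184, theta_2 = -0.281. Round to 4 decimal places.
\rho(1) = 0.1189

For an MA(q) process with theta_0 = 1, the autocovariance is
  gamma(k) = sigma^2 * sum_{i=0..q-k} theta_i * theta_{i+k},
and rho(k) = gamma(k) / gamma(0). Sigma^2 cancels.
  numerator   = (1)*(0.184) + (0.184)*(-0.281) = 0.132296.
  denominator = (1)^2 + (0.184)^2 + (-0.281)^2 = 1.112817.
  rho(1) = 0.132296 / 1.112817 = 0.1189.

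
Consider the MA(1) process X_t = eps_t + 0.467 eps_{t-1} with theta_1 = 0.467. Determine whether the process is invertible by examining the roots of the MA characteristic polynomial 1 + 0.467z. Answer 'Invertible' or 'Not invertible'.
\text{Invertible}

The MA(q) characteristic polynomial is P(z) = 1 + 0.467z.
Invertibility requires all roots to lie outside the unit circle, i.e. |z| > 1 for every root.
This is linear in z: 1 + (0.467) z = 0  =>  z = -1/(0.467) = -2.141328,  |z| = 2.141328.
Moduli of all roots: 2.1413.
All moduli strictly greater than 1? Yes.
Verdict: Invertible.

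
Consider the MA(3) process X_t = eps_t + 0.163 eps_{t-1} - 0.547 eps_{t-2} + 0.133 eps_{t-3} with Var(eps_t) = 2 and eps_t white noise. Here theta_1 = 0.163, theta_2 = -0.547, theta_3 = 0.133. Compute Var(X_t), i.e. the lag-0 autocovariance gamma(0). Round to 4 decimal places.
\gamma(0) = 2.6869

For an MA(q) process X_t = eps_t + sum_i theta_i eps_{t-i} with
Var(eps_t) = sigma^2, the variance is
  gamma(0) = sigma^2 * (1 + sum_i theta_i^2).
  sum_i theta_i^2 = (0.163)^2 + (-0.547)^2 + (0.133)^2 = 0.026569 + 0.299209 + 0.017689 = 0.343467.
  gamma(0) = 2 * (1 + 0.343467) = 2 * 1.343467 = 2.686934, which rounds to 2.6869.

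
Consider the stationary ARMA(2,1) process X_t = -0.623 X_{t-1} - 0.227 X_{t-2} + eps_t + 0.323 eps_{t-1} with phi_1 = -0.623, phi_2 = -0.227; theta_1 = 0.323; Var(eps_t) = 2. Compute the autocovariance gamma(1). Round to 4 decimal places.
\gamma(1) = -0.5934

Multiply the model equation by X_{t-k} and take expectations. With theta_0 = psi_0 = 1 and psi_j the MA(infinity) weights, this gives
  gamma(k) - sum_i phi_i gamma(k-i) = c_k,
  c_k = sigma^2 * sum_{j=k..q} theta_j psi_{j-k}   (c_k = 0 for k > q),
using gamma(-m) = gamma(m).
psi-weights needed (psi_j = theta_j + sum_i phi_i psi_{j-i}):
  psi_1 = theta_1 + phi_1 = 0.323 + (-0.623) = -0.3
Right-hand sides:
  c_0 = sigma^2 (1 + theta_1 psi_1) = 2 * (1 + (0.323)(-0.3)) = 2 * 0.9031 = 1.8062
  c_1 = sigma^2 theta_1 = 2 * (0.323) = 0.646
  c_2 = 0
Equations for k = 0, 1, 2 (AR order 2, c_2 = 0):
  (E0) gamma(0) = phi_1 gamma(1) + phi_2 gamma(2) + c_0
  (E1) gamma(1) = phi_1 gamma(0) + phi_2 gamma(1) + c_1
  (E2) gamma(2) = phi_1 gamma(1) + phi_2 gamma(0)
From (E1): gamma(1) = A gamma(0) + B with
  A = phi_1 / (1 - phi_2) = -0.623 / 1.227 = -0.507742,   B = c_1 / (1 - phi_2) = 0.646 / 1.227 = 0.526487.
Insert (E2) into (E0): gamma(0) (1 - phi_2^2) = phi_1 (1 + phi_2) gamma(1) + c_0.
  phi_1 (1 + phi_2) = (-0.623)(0.773) = -0.481579,   1 - phi_2^2 = 0.948471.
Replace gamma(1) by A gamma(0) + B and collect gamma(0):
  gamma(0) [0.948471 - (-0.481579)(-0.507742)] = (-0.481579)(0.526487) + 1.8062
  gamma(0) * 0.703953 = 1.552655
  gamma(0) = 1.552655 / 0.703953 = 2.205623.
  gamma(1) = A gamma(0) + B = (-0.507742)(2.205623) + (0.526487) = -0.593401.
Therefore gamma(1) = -0.5934 (to 4 decimal places).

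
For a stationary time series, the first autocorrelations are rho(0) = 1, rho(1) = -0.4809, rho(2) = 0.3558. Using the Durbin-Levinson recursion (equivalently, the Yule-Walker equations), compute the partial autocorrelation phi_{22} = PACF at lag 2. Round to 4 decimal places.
\phi_{22} = 0.1620

The PACF at lag k is phi_{kk}, the last component of the solution
to the Yule-Walker system G_k phi = r_k where
  (G_k)_{ij} = rho(|i - j|), (r_k)_i = rho(i), i,j = 1..k.
Equivalently, Durbin-Levinson gives phi_{kk} iteratively:
  phi_{11} = rho(1)
  phi_{kk} = [rho(k) - sum_{j=1..k-1} phi_{k-1,j} rho(k-j)]
            / [1 - sum_{j=1..k-1} phi_{k-1,j} rho(j)],
  phi_{k,j} = phi_{k-1,j} - phi_{kk} phi_{k-1,k-j},  j = 1..k-1.
Step k = 1:
  phi_11 = rho(1) = -0.4809.
Step k = 2:
  phi_22 = [rho(2) - phi_11 rho(1)] / [1 - phi_11 rho(1)] = [0.3558 - (-0.4809)(-0.4809)] / [1 - (-0.4809)(-0.4809)]
         = 0.12453519 / 0.76873519 = 0.162.
Therefore phi_{22} = 0.1620.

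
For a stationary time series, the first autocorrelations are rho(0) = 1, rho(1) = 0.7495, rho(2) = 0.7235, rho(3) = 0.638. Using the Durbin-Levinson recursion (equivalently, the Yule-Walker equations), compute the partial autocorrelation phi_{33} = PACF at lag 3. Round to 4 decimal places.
\phi_{33} = 0.0509

The PACF at lag k is phi_{kk}, the last component of the solution
to the Yule-Walker system G_k phi = r_k where
  (G_k)_{ij} = rho(|i - j|), (r_k)_i = rho(i), i,j = 1..k.
Equivalently, Durbin-Levinson gives phi_{kk} iteratively:
  phi_{11} = rho(1)
  phi_{kk} = [rho(k) - sum_{j=1..k-1} phi_{k-1,j} rho(k-j)]
            / [1 - sum_{j=1..k-1} phi_{k-1,j} rho(j)],
  phi_{k,j} = phi_{k-1,j} - phi_{kk} phi_{k-1,k-j},  j = 1..k-1.
Step k = 1:
  phi_11 = rho(1) = 0.7495.
Step k = 2:
  phi_22 = [rho(2) - phi_11 rho(1)] / [1 - phi_11 rho(1)] = [0.7235 - (0.7495)(0.7495)] / [1 - (0.7495)(0.7495)]
         = 0.16174975 / 0.43824975 = 0.369081.
  Update: phi_21 = phi_11 - phi_22 phi_11 = 0.7495 - (0.369081)(0.7495) = 0.472874.
Step k = 3:
  phi_33 = [rho(3) - phi_21 rho(2) - phi_22 rho(1)] / [1 - phi_21 rho(1) - phi_22 rho(2)]
    numerator   = 0.638 - (0.472874)(0.7235) - (0.369081)(0.7495) = 0.01924956
    denominator = 1 - (0.472874)(0.7495) - (0.369081)(0.7235) = 0.37855096
  phi_33 = 0.01924956 / 0.37855096 = 0.0509.
Therefore phi_{33} = 0.0509.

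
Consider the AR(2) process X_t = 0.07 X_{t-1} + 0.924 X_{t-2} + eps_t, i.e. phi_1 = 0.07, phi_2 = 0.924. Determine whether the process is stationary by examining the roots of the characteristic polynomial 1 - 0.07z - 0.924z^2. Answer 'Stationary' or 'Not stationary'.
\text{Stationary}

The AR(p) characteristic polynomial is P(z) = 1 - 0.07z - 0.924z^2.
Stationarity requires all roots to lie outside the unit circle, i.e. |z| > 1 for every root.
Set 1 + (-0.07) z + (-0.924) z^2 = 0, i.e. a z^2 + b z + c = 0 with a = -0.924, b = -0.07, c = 1.
Discriminant D = b^2 - 4ac = (-0.07)^2 - 4*(-0.924)*1 = 0.0049 - (-3.696) = 3.7009.
D >= 0, so the roots are real: z = (-b +/- sqrt(D)) / (2a) = (0.07 +/- 1.923772) / (-1.848).
  z_1 = (0.07 + 1.923772) / (-1.848) = -1.0789,   |z_1| = 1.0789.
  z_2 = (0.07 - 1.923772) / (-1.848) = 1.0031,   |z_2| = 1.0031.
Moduli of all roots: 1.0789, 1.0031.
All moduli strictly greater than 1? Yes.
Verdict: Stationary.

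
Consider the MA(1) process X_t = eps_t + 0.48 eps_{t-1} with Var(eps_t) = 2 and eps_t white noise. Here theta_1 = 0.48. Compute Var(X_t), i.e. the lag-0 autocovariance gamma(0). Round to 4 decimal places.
\gamma(0) = 2.4608

For an MA(q) process X_t = eps_t + sum_i theta_i eps_{t-i} with
Var(eps_t) = sigma^2, the variance is
  gamma(0) = sigma^2 * (1 + sum_i theta_i^2).
  sum_i theta_i^2 = (0.48)^2 = 0.2304.
  gamma(0) = 2 * (1 + 0.2304) = 2 * 1.2304 = 2.4608.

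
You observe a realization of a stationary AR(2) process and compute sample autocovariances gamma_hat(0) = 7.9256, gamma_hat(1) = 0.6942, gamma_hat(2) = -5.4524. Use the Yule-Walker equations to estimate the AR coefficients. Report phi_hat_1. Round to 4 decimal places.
\hat\phi_{1} = 0.1490

The Yule-Walker equations for an AR(p) process read, in matrix form,
  Gamma_p phi = r_p,   with   (Gamma_p)_{ij} = gamma(|i - j|),
                       (r_p)_i = gamma(i),   i,j = 1..p.
Substitute the sample gammas (Toeplitz matrix and right-hand side of size 2):
  Gamma_p = [[7.9256, 0.6942], [0.6942, 7.9256]]
  r_p     = [0.6942, -5.4524]
Written out:
  7.9256 phi_1 + 0.6942 phi_2 = 0.6942
  0.6942 phi_1 + 7.9256 phi_2 = -5.4524
Solve by Cramer's rule:
  det = gamma(0)^2 - gamma(1)^2 = (7.9256)^2 - (0.6942)^2 = 62.81513536 - 0.48191364 = 62.33322172
  phi_hat_1 = [gamma(1) gamma(0) - gamma(1) gamma(2)] / det = [(0.6942)(7.9256) - (0.6942)(-5.4524)] / 62.33322172 = 9.2870076 / 62.33322172 = 0.149
  phi_hat_2 = [gamma(0) gamma(2) - gamma(1)^2] / det = [(7.9256)(-5.4524) - (0.6942)^2] / 62.33322172 = -43.69545508 / 62.33322172 = -0.701
So phi_hat = [0.1490, -0.7010].
Therefore phi_hat_1 = 0.1490.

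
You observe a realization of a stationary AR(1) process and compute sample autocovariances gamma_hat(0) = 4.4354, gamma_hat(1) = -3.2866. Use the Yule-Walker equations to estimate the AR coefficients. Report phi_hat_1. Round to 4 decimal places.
\hat\phi_{1} = -0.7410

The Yule-Walker equations for an AR(p) process read, in matrix form,
  Gamma_p phi = r_p,   with   (Gamma_p)_{ij} = gamma(|i - j|),
                       (r_p)_i = gamma(i),   i,j = 1..p.
Substitute the sample gammas (Toeplitz matrix and right-hand side of size 1):
  Gamma_p = [[4.4354]]
  r_p     = [-3.2866]
With p = 1 this is the single equation gamma(0) phi_1 = gamma(1):
  phi_hat_1 = gamma(1) / gamma(0) = -3.2866 / 4.4354 = -0.7410.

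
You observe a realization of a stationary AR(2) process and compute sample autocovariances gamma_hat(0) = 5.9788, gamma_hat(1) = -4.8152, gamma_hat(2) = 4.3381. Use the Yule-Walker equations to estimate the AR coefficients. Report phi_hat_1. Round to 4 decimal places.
\hat\phi_{1} = -0.6290

The Yule-Walker equations for an AR(p) process read, in matrix form,
  Gamma_p phi = r_p,   with   (Gamma_p)_{ij} = gamma(|i - j|),
                       (r_p)_i = gamma(i),   i,j = 1..p.
Substitute the sample gammas (Toeplitz matrix and right-hand side of size 2):
  Gamma_p = [[5.9788, -4.8152], [-4.8152, 5.9788]]
  r_p     = [-4.8152, 4.3381]
Written out:
  5.9788 phi_1 - 4.8152 phi_2 = -4.8152
  -4.8152 phi_1 + 5.9788 phi_2 = 4.3381
Solve by Cramer's rule:
  det = gamma(0)^2 - gamma(1)^2 = (5.9788)^2 - (-4.8152)^2 = 35.74604944 - 23.18615104 = 12.5598984
  phi_hat_1 = [gamma(1) gamma(0) - gamma(1) gamma(2)] / det = [(-4.8152)(5.9788) - (-4.8152)(4.3381)] / 12.5598984 = -7.90029864 / 12.5598984 = -0.629
  phi_hat_2 = [gamma(0) gamma(2) - gamma(1)^2] / det = [(5.9788)(4.3381) - (-4.8152)^2] / 12.5598984 = 2.75048124 / 12.5598984 = 0.219
So phi_hat = [-0.6290, 0.2190].
Therefore phi_hat_1 = -0.6290.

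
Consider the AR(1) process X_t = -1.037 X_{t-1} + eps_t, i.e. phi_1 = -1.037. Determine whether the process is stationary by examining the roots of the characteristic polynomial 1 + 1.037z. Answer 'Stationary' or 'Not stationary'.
\text{Not stationary}

The AR(p) characteristic polynomial is P(z) = 1 + 1.037z.
Stationarity requires all roots to lie outside the unit circle, i.e. |z| > 1 for every root.
This is linear in z: 1 + (1.037) z = 0  =>  z = -1/(1.037) = -0.96432,  |z| = 0.96432.
Moduli of all roots: 0.9643.
All moduli strictly greater than 1? No.
Verdict: Not stationary.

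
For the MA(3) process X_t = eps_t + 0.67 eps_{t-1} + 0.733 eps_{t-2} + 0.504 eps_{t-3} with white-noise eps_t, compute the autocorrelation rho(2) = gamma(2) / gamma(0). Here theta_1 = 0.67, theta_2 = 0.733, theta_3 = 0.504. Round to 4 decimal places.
\rho(2) = 0.4779

For an MA(q) process with theta_0 = 1, the autocovariance is
  gamma(k) = sigma^2 * sum_{i=0..q-k} theta_i * theta_{i+k},
and rho(k) = gamma(k) / gamma(0). Sigma^2 cancels.
  numerator   = (1)*(0.733) + (0.67)*(0.504) = 1.07068.
  denominator = (1)^2 + (0.67)^2 + (0.733)^2 + (0.504)^2 = 2.240205.
  rho(2) = 1.07068 / 2.240205 = 0.4779.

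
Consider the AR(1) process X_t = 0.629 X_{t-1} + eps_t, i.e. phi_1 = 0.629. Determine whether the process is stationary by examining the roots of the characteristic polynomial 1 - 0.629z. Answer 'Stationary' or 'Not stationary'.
\text{Stationary}

The AR(p) characteristic polynomial is P(z) = 1 - 0.629z.
Stationarity requires all roots to lie outside the unit circle, i.e. |z| > 1 for every root.
This is linear in z: 1 + (-0.629) z = 0  =>  z = -1/(-0.629) = 1.589825,  |z| = 1.589825.
Moduli of all roots: 1.5898.
All moduli strictly greater than 1? Yes.
Verdict: Stationary.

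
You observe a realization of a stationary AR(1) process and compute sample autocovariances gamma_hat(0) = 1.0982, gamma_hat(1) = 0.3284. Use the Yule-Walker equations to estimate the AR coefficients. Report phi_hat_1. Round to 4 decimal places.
\hat\phi_{1} = 0.2990

The Yule-Walker equations for an AR(p) process read, in matrix form,
  Gamma_p phi = r_p,   with   (Gamma_p)_{ij} = gamma(|i - j|),
                       (r_p)_i = gamma(i),   i,j = 1..p.
Substitute the sample gammas (Toeplitz matrix and right-hand side of size 1):
  Gamma_p = [[1.0982]]
  r_p     = [0.3284]
With p = 1 this is the single equation gamma(0) phi_1 = gamma(1):
  phi_hat_1 = gamma(1) / gamma(0) = 0.3284 / 1.0982 = 0.2990.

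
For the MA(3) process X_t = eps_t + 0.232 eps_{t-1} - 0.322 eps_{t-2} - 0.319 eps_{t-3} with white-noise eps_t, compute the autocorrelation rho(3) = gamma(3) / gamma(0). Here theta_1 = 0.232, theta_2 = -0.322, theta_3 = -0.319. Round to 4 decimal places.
\rho(3) = -0.2533

For an MA(q) process with theta_0 = 1, the autocovariance is
  gamma(k) = sigma^2 * sum_{i=0..q-k} theta_i * theta_{i+k},
and rho(k) = gamma(k) / gamma(0). Sigma^2 cancels.
  numerator   = (1)*(-0.319) = -0.319.
  denominator = (1)^2 + (0.232)^2 + (-0.322)^2 + (-0.319)^2 = 1.259269.
  rho(3) = -0.319 / 1.259269 = -0.2533.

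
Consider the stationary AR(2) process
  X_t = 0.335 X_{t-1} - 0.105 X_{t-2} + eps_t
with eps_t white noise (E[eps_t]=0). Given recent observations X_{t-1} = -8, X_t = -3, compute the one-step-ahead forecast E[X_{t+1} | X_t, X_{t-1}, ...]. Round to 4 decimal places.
E[X_{t+1} \mid \mathcal F_t] = -0.1650

For an AR(p) model X_t = c + sum_i phi_i X_{t-i} + eps_t, the
one-step-ahead conditional mean is
  E[X_{t+1} | X_t, ...] = c + sum_i phi_i X_{t+1-i}.
Substitute known values:
  E[X_{t+1} | ...] = (0.335) * (-3) + (-0.105) * (-8)
                   = -0.1650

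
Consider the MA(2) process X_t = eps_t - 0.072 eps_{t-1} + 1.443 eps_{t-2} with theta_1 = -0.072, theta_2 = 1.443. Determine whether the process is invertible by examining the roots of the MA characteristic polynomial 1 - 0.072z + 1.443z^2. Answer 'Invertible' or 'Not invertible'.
\text{Not invertible}

The MA(q) characteristic polynomial is P(z) = 1 - 0.072z + 1.443z^2.
Invertibility requires all roots to lie outside the unit circle, i.e. |z| > 1 for every root.
Set 1 + (-0.072) z + (1.443) z^2 = 0, i.e. a z^2 + b z + c = 0 with a = 1.443, b = -0.072, c = 1.
Discriminant D = b^2 - 4ac = (-0.072)^2 - 4*(1.443)*1 = 0.005184 - (5.772) = -5.766816.
D < 0, so the roots are the complex-conjugate pair z = (-b +/- i sqrt(-D)) / (2a) = 0.0249 +/- 0.8321i.
For a conjugate pair |z|^2 = z * conj(z) = (product of roots) = c/a = 1/(1.443) = 0.693001, so |z| = sqrt(0.693001) = 0.8325 for both roots.
Moduli of all roots: 0.8325, 0.8325.
All moduli strictly greater than 1? No.
Verdict: Not invertible.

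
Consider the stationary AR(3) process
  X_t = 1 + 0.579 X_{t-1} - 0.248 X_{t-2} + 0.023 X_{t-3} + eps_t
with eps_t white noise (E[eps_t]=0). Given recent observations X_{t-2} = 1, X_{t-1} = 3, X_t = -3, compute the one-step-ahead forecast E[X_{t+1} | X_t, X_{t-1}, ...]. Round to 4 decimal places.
E[X_{t+1} \mid \mathcal F_t] = -1.4580

For an AR(p) model X_t = c + sum_i phi_i X_{t-i} + eps_t, the
one-step-ahead conditional mean is
  E[X_{t+1} | X_t, ...] = c + sum_i phi_i X_{t+1-i}.
Substitute known values:
  E[X_{t+1} | ...] = 1 + (0.579) * (-3) + (-0.248) * (3) + (0.023) * (1)
                   = -1.4580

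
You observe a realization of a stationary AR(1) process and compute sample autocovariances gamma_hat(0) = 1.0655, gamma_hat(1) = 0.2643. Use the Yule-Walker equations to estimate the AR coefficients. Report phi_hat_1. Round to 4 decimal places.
\hat\phi_{1} = 0.2481

The Yule-Walker equations for an AR(p) process read, in matrix form,
  Gamma_p phi = r_p,   with   (Gamma_p)_{ij} = gamma(|i - j|),
                       (r_p)_i = gamma(i),   i,j = 1..p.
Substitute the sample gammas (Toeplitz matrix and right-hand side of size 1):
  Gamma_p = [[1.0655]]
  r_p     = [0.2643]
With p = 1 this is the single equation gamma(0) phi_1 = gamma(1):
  phi_hat_1 = gamma(1) / gamma(0) = 0.2643 / 1.0655 = 0.2481.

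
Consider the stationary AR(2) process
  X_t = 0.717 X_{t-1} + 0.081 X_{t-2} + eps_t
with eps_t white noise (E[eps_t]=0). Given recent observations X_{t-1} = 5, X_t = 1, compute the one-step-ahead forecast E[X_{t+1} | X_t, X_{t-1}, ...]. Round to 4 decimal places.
E[X_{t+1} \mid \mathcal F_t] = 1.1220

For an AR(p) model X_t = c + sum_i phi_i X_{t-i} + eps_t, the
one-step-ahead conditional mean is
  E[X_{t+1} | X_t, ...] = c + sum_i phi_i X_{t+1-i}.
Substitute known values:
  E[X_{t+1} | ...] = (0.717) * (1) + (0.081) * (5)
                   = 1.1220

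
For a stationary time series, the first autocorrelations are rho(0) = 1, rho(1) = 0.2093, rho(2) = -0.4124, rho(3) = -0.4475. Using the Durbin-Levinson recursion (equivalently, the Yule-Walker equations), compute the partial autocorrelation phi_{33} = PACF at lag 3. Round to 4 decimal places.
\phi_{33} = -0.2981

The PACF at lag k is phi_{kk}, the last component of the solution
to the Yule-Walker system G_k phi = r_k where
  (G_k)_{ij} = rho(|i - j|), (r_k)_i = rho(i), i,j = 1..k.
Equivalently, Durbin-Levinson gives phi_{kk} iteratively:
  phi_{11} = rho(1)
  phi_{kk} = [rho(k) - sum_{j=1..k-1} phi_{k-1,j} rho(k-j)]
            / [1 - sum_{j=1..k-1} phi_{k-1,j} rho(j)],
  phi_{k,j} = phi_{k-1,j} - phi_{kk} phi_{k-1,k-j},  j = 1..k-1.
Step k = 1:
  phi_11 = rho(1) = 0.2093.
Step k = 2:
  phi_22 = [rho(2) - phi_11 rho(1)] / [1 - phi_11 rho(1)] = [-0.4124 - (0.2093)(0.2093)] / [1 - (0.2093)(0.2093)]
         = -0.45620649 / 0.95619351 = -0.477107.
  Update: phi_21 = phi_11 - phi_22 phi_11 = 0.2093 - (-0.477107)(0.2093) = 0.309158.
Step k = 3:
  phi_33 = [rho(3) - phi_21 rho(2) - phi_22 rho(1)] / [1 - phi_21 rho(1) - phi_22 rho(2)]
    numerator   = -0.4475 - (0.309158)(-0.4124) - (-0.477107)(0.2093) = -0.22014458
    denominator = 1 - (0.309158)(0.2093) - (-0.477107)(-0.4124) = 0.73853426
  phi_33 = -0.22014458 / 0.73853426 = -0.2981.
Therefore phi_{33} = -0.2981.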